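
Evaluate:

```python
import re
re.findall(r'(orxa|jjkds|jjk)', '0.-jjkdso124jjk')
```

['jjkds', 'jjk']

Branches in `(...|...)` are attempted left-to-right; the first branch that allows the whole pattern to succeed is taken.
One capturing group, so `findall` returns just the captured substring from each match — 2 in all.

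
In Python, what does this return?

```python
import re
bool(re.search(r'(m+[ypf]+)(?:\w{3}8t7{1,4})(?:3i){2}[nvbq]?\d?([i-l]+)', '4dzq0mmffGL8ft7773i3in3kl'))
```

False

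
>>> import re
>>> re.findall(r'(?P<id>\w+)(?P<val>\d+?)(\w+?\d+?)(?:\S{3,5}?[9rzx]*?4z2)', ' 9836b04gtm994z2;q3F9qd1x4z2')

[('983', '6', 'b0'), ('q', '3', 'F9')]

Pattern: one or more of a word character (captured as 'id'); then one or more of a digit (lazy) (captured as 'val'); then one or more of a word character (lazy), then one or more of a digit (lazy) (captured); then 3 to 5 of a non-whitespace character (lazy), then zero or more of one of [9rzx] (lazy), then the literal '4z2' (non-capturing group).
Multiple groups make `findall` return tuples — one 3-tuple for each match.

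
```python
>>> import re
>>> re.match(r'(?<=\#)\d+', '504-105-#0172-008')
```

The `(?=…)`/`(?<=…)` assertion just peeks at neighbouring text; it doesn't advance the match position.
`re.match` only tries the pattern at the start of the string.
Here the string doesn't start with a match, so the call returns None.

None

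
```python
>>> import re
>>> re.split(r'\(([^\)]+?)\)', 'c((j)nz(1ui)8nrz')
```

['c', '(j', 'nz', '1ui', '8nrz']

Matches to split on: at [1:5] → '((j)'; at [7:12] → '(1ui)'.
`re.split` interleaves the captured-group text with the surrounding fragments.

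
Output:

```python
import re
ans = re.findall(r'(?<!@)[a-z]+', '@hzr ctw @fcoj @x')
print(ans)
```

A negative assertion filters positions out without eating any characters.
With no groups in the pattern, `findall` gives back each whole match — 3 here.

['zr', 'ctw', 'coj']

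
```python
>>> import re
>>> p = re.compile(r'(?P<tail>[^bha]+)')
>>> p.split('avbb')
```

['a', 'v', 'bb']

Pattern: one or more of any character except [bha] (captured as 'tail').
Matches to split on: at [1:2] → 'v'.
The group in the pattern means `split` returns the separators' captures alongside the pieces.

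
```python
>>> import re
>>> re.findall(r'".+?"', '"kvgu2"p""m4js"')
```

Because the quantifier is non-greedy, it stops expanding at the earliest point where the rest of the pattern can succeed.
Walking the string: at [0:7] → '"kvgu2"'; at [8:15] → '""m4js"'.
No capturing groups, so `findall` returns the 2 full match strings.

['"kvgu2"', '""m4js"']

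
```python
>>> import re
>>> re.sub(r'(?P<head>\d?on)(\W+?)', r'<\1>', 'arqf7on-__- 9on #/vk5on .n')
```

'arqf<7on>__- <9on>#/vk<5on>.n'

The pattern matches optionally a digit, then the literal 'on' (captured as 'head'); then one or more of a non-word character (lazy) (captured).
Matches: at [4:8] → '7on-'; at [12:16] → '9on '; at [20:24] → '5on '.
The replacement refers to a captured group, so each match is rewritten using its own captured text.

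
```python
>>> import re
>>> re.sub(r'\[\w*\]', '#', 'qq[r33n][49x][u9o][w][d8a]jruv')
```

Matches: at [2:8] → '[r33n]'; at [8:13] → '[49x]'; at [13:18] → '[u9o]'; at [18:21] → '[w]'; at [21:26] → '[d8a]'.
`sub` substitutes '#' at each match site.

'qq#####jruv'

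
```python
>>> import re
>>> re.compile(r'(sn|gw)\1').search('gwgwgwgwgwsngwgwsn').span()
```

(0, 4)

`\1` has to match the exact text group 1 already captured.
The match spans [0:4] → 'gwgw'.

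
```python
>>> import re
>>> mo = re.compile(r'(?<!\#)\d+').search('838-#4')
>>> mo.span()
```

(0, 3)

The negative lookaround is zero-width — it rules out positions where the adjacent text would match, without consuming anything.
The match spans [0:3] → '838'.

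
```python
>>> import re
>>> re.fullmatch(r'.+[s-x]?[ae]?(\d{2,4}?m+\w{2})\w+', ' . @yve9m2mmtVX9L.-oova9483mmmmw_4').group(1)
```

The match spans [0:34] → ' . @yve9m2mmtVX9L.-oova9483mmmmw_4'.
Captured: group 1 = '83mmmmw_'.

'83mmmmw_'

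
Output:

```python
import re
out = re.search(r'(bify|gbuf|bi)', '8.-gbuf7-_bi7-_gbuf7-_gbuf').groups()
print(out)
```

('gbuf',)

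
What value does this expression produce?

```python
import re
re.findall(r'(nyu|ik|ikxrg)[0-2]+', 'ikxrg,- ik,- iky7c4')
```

[]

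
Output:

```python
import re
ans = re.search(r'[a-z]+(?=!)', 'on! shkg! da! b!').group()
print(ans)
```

The positive lookaround only admits positions where the adjacent text matches; those characters stay outside the span.
The match spans [0:2] → 'on'.

on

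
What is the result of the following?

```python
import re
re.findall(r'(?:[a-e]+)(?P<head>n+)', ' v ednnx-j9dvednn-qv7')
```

['nn', 'nn']

Pattern: one or more of a character in [a-e] (non-capturing group); then one or more of a literal 'n' (captured as 'head').
Because there's exactly one group, `findall` drops the full match and keeps group 1 from each hit.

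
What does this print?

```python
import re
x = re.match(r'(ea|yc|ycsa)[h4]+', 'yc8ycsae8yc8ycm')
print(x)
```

None

`re.match` won't scan ahead — the pattern has to work from the very first character.
Here the pattern fails at index 0, so the call returns None.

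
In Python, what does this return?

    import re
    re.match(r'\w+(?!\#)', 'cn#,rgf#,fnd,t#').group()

With `match`, the pattern is implicitly anchored at the beginning.
The match spans [0:1] → 'c'.

'c'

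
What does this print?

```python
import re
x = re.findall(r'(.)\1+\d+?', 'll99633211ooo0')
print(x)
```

['l', '3', 'o']

A backreference is literal: `\1` must see the identical characters the first group matched.
One capturing group, so `findall` returns just the captured substring from each match — 3 in all.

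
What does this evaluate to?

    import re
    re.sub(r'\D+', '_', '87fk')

'87_'

This matches one or more of a non-digit.
Matches: at [2:4] → 'fk'.
Each match is replaced by '_'.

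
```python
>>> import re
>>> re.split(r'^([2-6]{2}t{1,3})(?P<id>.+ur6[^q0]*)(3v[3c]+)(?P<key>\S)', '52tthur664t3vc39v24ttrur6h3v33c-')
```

This matches anchored at the start of the string; then exactly 2 of a character in [2-6], then 1 to 3 of the literal 't' (captured); then one or more of any character, then the literal 'ur6', then zero or more of any character except [q0] (captured as 'id'); then the literal '3v', then one or more of one of [3c] (captured); then a non-whitespace character (captured as 'key').
Matches to split on: at [0:32] → '52tthur664t3vc39v24ttrur6h3v33c-'.
The group in the pattern means `split` returns the separators' captures alongside the pieces.

['', '52tt', 'hur664t3vc39v24ttrur6h', '3v33c', '-', '']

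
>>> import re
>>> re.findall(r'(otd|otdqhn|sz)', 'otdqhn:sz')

['otd', 'sz']

Alternation isn't longest-match — the leftmost alternative that fits at this position is chosen.
One capturing group, so `findall` returns just the captured substring from each match — 2 in all.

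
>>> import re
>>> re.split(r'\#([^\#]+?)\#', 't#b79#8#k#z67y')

Matches to split on: at [1:6] → '#b79#'; at [7:10] → '#k#'.
The group in the pattern means `split` returns the separators' captures alongside the pieces.

['t', 'b79', '8', 'k', 'z67y']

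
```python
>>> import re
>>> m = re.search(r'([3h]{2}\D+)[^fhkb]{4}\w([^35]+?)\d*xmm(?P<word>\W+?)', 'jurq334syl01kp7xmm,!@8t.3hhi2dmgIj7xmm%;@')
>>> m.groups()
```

('3hhi', 'j', '%')

The match spans [24:39] → '3hhi2dmgIj7xmm%'.
Captured: group 1 = '3hhi', group 2 = 'j', group 3 = '%'.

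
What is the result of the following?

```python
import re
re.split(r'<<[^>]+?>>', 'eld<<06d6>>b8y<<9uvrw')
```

`split` removes every match and returns the 2 fragments in between.

['eld', 'b8y<<9uvrw']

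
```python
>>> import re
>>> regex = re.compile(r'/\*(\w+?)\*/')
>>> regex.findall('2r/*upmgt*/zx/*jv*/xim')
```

['upmgt', 'jv']

Matches: at [2:11] match '/*upmgt*/', group 1 = 'upmgt'; at [13:19] match '/*jv*/', group 1 = 'jv'.
Because there's exactly one group, `findall` drops the full match and keeps group 1 from each hit.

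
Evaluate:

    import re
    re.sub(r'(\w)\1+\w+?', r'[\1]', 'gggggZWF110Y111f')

`\1` has to match the exact text group 1 already captured.
`\1` in the replacement pulls in group 1's text for each match.

'[g]WF[1]Y[1]'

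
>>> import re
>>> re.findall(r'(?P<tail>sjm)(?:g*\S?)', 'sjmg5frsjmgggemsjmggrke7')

['sjm', 'sjm', 'sjm']

The pattern matches the literal 'sj', then the literal 'm' (captured as 'tail'); then zero or more of a literal 'g', then optionally a non-whitespace character (non-capturing group).
`findall` collects group 1 from each match (3 total).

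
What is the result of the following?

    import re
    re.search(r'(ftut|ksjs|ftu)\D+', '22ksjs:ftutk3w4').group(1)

`re.search` tries every starting position until one works.
The match spans [2:12] → 'ksjs:ftutk'.
Captured: group 1 = 'ksjs'.

'ksjs'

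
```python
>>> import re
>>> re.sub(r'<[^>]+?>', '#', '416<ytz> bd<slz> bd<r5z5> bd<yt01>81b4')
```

'416# bd# bd# bd#81b4'

Every occurrence is swapped for '#'.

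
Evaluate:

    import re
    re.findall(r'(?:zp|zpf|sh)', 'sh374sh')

['sh', 'sh']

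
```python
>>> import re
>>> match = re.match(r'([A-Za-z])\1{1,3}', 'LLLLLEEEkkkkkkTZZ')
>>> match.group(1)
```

After group 1 captures some text, `\1` only succeeds where that same text appears again.
With `match`, the pattern is implicitly anchored at the beginning.
The match spans [0:4] → 'LLLL'.
Captured: group 1 = 'L'.

'L'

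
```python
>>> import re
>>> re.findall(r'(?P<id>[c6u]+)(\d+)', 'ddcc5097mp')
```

[('cc', '5097')]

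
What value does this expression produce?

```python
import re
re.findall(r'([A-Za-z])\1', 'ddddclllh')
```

`\1` is not a pattern — it's the concrete string captured by group 1, re-applied verbatim.
`findall` collects group 1 from each match (3 total).

['d', 'd', 'l']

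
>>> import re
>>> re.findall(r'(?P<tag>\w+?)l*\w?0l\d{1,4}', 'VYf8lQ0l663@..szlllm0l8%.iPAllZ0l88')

The pattern matches one or more of a word character (lazy) (captured as 'tag'); then zero or more of a literal 'l', then optionally a word character; then the literal '0l', then 1 to 4 of a digit.
Scanning left to right: at [0:11] match 'VYf8lQ0l663', group 1 = 'VYf8'; at [14:23] match 'szlllm0l8', group 1 = 'sz'; at [25:35] match 'iPAllZ0l88', group 1 = 'iPA'.
One capturing group, so `findall` returns just the captured substring from each match — 3 in all.

['VYf8', 'sz', 'iPA']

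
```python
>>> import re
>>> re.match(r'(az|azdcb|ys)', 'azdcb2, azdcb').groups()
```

The match spans [0:2] → 'az'.
Captured: group 1 = 'az'.

('az',)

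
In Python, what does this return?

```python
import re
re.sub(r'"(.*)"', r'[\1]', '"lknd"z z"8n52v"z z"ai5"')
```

`\1` in the replacement pulls in group 1's text for each match.

'[lknd"z z"8n52v"z z"ai5]'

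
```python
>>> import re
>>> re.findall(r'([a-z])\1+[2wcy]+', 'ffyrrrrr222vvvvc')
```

['f', 'r', 'v']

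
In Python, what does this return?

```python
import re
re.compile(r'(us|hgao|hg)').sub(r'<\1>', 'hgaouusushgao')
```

The regex engine tests alternatives in the order written; an earlier branch that matches wins even if a later one would match more.
Each match is replaced using the text its own group 1 captured.

'<hgao>u<us><us><hgao>'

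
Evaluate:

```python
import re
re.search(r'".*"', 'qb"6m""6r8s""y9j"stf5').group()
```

'"6m""6r8s""y9j"'

The match spans [2:17] → '"6m""6r8s""y9j"'.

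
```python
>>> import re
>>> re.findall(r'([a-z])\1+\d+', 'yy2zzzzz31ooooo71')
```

After group 1 captures some text, `\1` only succeeds where that same text appears again.
Walking the string: at [0:3] match 'yy2', group 1 = 'y'; at [3:10] match 'zzzzz31', group 1 = 'z'; at [10:17] match 'ooooo71', group 1 = 'o'.
Because there's exactly one group, `findall` drops the full match and keeps group 1 from each hit.

['y', 'z', 'o']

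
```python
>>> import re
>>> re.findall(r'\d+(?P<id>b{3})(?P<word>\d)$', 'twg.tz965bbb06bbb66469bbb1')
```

[('bbb', '1')]

The pattern matches one or more of a digit; then exactly 3 of a literal 'b' (captured as 'id'); then a digit (captured as 'word'); then anchored at the end.
Walking the string: at [17:26] match '66469bbb1', groups = ('bbb', '1').
Multiple groups make `findall` return tuples — one 2-tuple for the one match.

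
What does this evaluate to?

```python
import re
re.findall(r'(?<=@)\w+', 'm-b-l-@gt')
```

['gt']

Lookahead/lookbehind check context without consuming it, so the matched span excludes the asserted characters.
With no groups in the pattern, `findall` gives back each whole match — 1 here.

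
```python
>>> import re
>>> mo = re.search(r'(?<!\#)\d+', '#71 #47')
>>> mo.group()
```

Because the assertion is negative and zero-width, positions next to the forbidden text are skipped.
The match spans [2:3] → '1'.

'1'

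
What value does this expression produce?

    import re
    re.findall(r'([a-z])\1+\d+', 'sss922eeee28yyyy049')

['s', 'e', 'y']

A backreference is literal: `\1` must see the identical characters the first group matched.
Scanning left to right: at [0:6] match 'sss922', group 1 = 's'; at [6:12] match 'eeee28', group 1 = 'e'; at [12:19] match 'yyyy049', group 1 = 'y'.
One capturing group, so `findall` returns just the captured substring from each match — 3 in all.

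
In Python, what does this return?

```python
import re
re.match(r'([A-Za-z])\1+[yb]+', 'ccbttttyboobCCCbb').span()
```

(0, 3)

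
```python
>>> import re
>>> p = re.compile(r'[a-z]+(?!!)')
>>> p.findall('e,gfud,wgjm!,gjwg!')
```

A negative assertion filters positions out without eating any characters.
`findall` yields the raw match text (4 of them) because the pattern has no groups.

['e', 'gfud', 'wgj', 'gjw']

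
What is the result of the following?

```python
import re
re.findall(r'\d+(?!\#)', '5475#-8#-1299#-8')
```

A negative assertion filters positions out without eating any characters.
Matches: at [0:3] → '547'; at [9:12] → '129'; at [15:16] → '8'.
With no groups in the pattern, `findall` gives back each whole match — 3 here.

['547', '129', '8']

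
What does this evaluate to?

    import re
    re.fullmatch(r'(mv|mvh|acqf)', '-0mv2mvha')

`fullmatch` succeeds only if the pattern covers the string from start to end.
Here the pattern can't cover the whole string, so the call returns None.

None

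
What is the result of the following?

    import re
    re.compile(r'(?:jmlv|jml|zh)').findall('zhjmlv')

['zh', 'jmlv']

Alternation tries branches left to right and keeps the first one that lets the overall match succeed at that position.
Walking the string: at [0:2] → 'zh'; at [2:6] → 'jmlv'.
No capturing groups, so `findall` returns the 2 full match strings.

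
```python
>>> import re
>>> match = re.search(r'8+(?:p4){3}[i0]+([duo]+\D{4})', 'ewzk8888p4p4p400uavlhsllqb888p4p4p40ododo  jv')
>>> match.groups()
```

('uavlh',)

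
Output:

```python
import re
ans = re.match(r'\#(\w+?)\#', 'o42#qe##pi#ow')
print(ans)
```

None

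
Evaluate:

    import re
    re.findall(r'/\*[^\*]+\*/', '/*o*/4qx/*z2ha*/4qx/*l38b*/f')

['/*o*/', '/*z2ha*/', '/*l38b*/']

With no groups in the pattern, `findall` gives back each whole match — 3 here.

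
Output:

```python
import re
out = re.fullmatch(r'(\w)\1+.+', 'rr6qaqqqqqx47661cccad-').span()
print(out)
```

After group 1 captures some text, `\1` only succeeds where that same text appears again.
`re.fullmatch` is like wrapping the pattern in `^…$` (in single-line mode).
The match spans [0:22] → 'rr6qaqqqqqx47661cccad-'.
Captured: group 1 = 'r'.

(0, 22)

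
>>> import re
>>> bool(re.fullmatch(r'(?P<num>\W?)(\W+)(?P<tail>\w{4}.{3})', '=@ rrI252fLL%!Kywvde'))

The pattern matches optionally a non-word character (captured as 'num'); then one or more of a non-word character (captured); then exactly 4 of a word character, then exactly 3 of any character (captured as 'tail').
`re.fullmatch` requires the pattern to consume the entire string.
Here the string isn't matched end-to-end, so the call returns None, and `bool(None)` is False.

False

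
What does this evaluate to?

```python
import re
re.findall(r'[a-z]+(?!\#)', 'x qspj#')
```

['x', 'qsp']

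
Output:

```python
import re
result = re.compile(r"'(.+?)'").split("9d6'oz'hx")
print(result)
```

Matches to split on: at [3:7] → "'oz'".
`re.split` interleaves the captured-group text with the surrounding fragments.

['9d6', 'oz', 'hx']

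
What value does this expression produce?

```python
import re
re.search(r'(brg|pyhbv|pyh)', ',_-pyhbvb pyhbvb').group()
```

'pyhbv'

Alternation isn't longest-match — the leftmost alternative that fits at this position is chosen.
The match spans [3:8] → 'pyhbv'.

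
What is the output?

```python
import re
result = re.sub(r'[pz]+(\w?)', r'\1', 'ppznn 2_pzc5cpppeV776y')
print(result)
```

nn 2_c5ceV776y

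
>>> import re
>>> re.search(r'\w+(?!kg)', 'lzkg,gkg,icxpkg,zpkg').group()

Because the assertion is negative and zero-width, positions next to the forbidden text are skipped.
The match spans [0:4] → 'lzkg'.

'lzkg'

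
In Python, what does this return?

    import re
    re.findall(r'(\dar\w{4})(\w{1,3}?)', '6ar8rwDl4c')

The `?` after the quantifier makes it lazy — it takes as little as possible before letting the rest of the pattern try.
2 groups means the one result is a tuple of 2 captured strings — 1 here.

[('6ar8rwD', 'l')]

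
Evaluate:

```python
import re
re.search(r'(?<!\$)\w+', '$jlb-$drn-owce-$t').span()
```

Because the assertion is negative and zero-width, positions next to the forbidden text are skipped.
`search` walks the string left to right and returns the first match it finds.
The match spans [2:4] → 'lb'.

(2, 4)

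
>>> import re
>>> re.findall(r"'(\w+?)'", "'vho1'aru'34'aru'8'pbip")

With a single group, `findall` returns only what that group captured — 3 items.

['vho1', '34', '8']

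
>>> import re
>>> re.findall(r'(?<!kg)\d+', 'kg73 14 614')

['3', '14', '614']

Because the assertion is negative and zero-width, positions next to the forbidden text are skipped.
Matches: at [3:4] → '3'; at [5:7] → '14'; at [8:11] → '614'.
With no groups in the pattern, `findall` gives back each whole match — 3 here.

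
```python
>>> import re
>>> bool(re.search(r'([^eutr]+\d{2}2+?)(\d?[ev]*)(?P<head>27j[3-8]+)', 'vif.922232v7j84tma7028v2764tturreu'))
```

Pattern: one or more of any character except [eutr], then exactly 2 of a digit, then one or more of a literal '2' (lazy) (captured); then optionally a digit, then zero or more of one of [ev] (captured); then the literal '27j', then one or more of a character in [3-8] (captured as 'head').
`re.search` scans for the first position where the pattern succeeds.
Here no position works, so the call returns None, and `bool(None)` is False.

False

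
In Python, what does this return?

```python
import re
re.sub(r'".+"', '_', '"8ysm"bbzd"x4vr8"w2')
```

Matches: at [0:17] → '"8ysm"bbzd"x4vr8"'.
Every occurrence is swapped for '_'.

'_w2'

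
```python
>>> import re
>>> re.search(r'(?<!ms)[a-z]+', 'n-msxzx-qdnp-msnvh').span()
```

(0, 1)

The negative lookaround is zero-width — it rules out positions where the adjacent text would match, without consuming anything.
`search` walks the string left to right and returns the first match it finds.
The match spans [0:1] → 'n'.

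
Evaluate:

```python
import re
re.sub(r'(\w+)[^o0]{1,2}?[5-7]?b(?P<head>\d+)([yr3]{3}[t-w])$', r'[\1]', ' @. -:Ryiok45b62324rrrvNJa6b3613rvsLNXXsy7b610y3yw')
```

The pattern matches one or more of a word character (captured); then 1 to 2 of any character except [o0] (lazy), then optionally a character in [5-7], then a literal 'b'; then one or more of a digit (captured as 'head'); then exactly 3 of one of [yr3], then a character in [t-w] (captured); then anchored at the end.
Matches: at [6:50] → 'Ryiok45b62324rrrvNJa6b3613rvsLNXXsy7b610y3yw'.
The replacement refers to a captured group, so each match is rewritten using its own captured text.

' @. -:[Ryiok45b62324rrrvNJa6b3613rvsLNXXsy]'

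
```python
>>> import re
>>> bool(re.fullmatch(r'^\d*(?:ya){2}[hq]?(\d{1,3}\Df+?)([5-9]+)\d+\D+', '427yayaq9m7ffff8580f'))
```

False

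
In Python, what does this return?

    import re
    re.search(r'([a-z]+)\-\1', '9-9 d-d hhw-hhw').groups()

The match spans [4:7] → 'd-d'.
Captured: group 1 = 'd'.

('d',)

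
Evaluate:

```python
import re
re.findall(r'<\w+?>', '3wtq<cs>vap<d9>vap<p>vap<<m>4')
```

['<cs>', '<d9>', '<p>', '<m>']

Scanning left to right: at [4:8] → '<cs>'; at [11:15] → '<d9>'; at [18:21] → '<p>'; at [25:28] → '<m>'.
Since nothing is captured, `findall` lists the 4 matched substrings directly.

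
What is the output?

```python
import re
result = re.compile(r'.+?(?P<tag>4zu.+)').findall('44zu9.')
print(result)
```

['4zu9.']

`findall` collects group 1 from the one match (1 total).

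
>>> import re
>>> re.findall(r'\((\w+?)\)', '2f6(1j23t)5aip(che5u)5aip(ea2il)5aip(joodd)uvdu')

['1j23t', 'che5u', 'ea2il', 'joodd']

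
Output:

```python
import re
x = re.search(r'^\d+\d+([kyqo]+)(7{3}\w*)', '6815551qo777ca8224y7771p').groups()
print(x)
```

('qo', '777ca8224y7771p')

The match spans [0:24] → '6815551qo777ca8224y7771p'.
Captured: group 1 = 'qo', group 2 = '777ca8224y7771p'.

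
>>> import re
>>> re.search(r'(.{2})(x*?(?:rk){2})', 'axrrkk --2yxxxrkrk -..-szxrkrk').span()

(9, 18)

The pattern matches exactly 2 of any character (captured); then zero or more of the literal 'x' (lazy), then the literal 'rk' repeated 2 times (captured).
`re.search` scans for the first position where the pattern succeeds.
The match spans [9:18] → '2yxxxrkrk'.
Captured: group 1 = '2y', group 2 = 'xxxrkrk'.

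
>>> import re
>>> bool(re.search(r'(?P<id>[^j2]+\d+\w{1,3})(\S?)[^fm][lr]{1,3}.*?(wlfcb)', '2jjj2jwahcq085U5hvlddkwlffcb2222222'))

This matches one or more of any character except [j2], then one or more of a digit, then 1 to 3 of a word character (captured as 'id'); then optionally a non-whitespace character (captured); then any character except [fm], then 1 to 3 of one of [lr], then zero or more of any character (lazy); then the literal 'wlf', then the literal 'cb' (captured).
`search` walks the string left to right and returns the first match it finds.
Here the pattern never matches, so the call returns None, and `bool(None)` is False.

False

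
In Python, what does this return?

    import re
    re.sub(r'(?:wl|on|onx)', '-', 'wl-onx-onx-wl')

Alternation tries branches left to right and keeps the first one that lets the overall match succeed at that position.
`sub` substitutes '-' at each match site.

'---x--x--'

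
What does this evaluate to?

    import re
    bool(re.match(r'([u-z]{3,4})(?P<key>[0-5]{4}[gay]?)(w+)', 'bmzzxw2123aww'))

With `match`, the pattern is implicitly anchored at the beginning.
Here position 0 doesn't satisfy it, so the call returns None, and `bool(None)` is False.

False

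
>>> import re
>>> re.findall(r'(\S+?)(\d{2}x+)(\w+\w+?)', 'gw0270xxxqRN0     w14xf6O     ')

Multiple groups make `findall` return tuples — one 3-tuple for each match.

[('gw02', '70xxx', 'qRN0'), ('w', '14x', 'f6O')]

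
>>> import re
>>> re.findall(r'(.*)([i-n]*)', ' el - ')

This matches zero or more of any character (captured); then zero or more of a character in [i-n] (captured).
Scanning left to right: at [0:6] match ' el - ', groups = (' el - ', ''); at [6:6] match '', groups = ('', '').
With 2 capturing groups, `findall` returns a 2-tuple per match.

[(' el - ', ''), ('', '')]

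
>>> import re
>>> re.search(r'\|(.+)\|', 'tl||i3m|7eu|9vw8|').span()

Unlike `match`, `search` isn't anchored — it looks for the pattern anywhere in the string.
The match spans [2:17] → '||i3m|7eu|9vw8|'.
Captured: group 1 = '|i3m|7eu|9vw8'.

(2, 17)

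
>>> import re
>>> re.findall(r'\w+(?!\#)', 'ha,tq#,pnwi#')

A negative assertion filters positions out without eating any characters.
Scanning left to right: at [0:2] → 'ha'; at [3:4] → 't'; at [7:10] → 'pnw'.
With no groups in the pattern, `findall` gives back each whole match — 3 here.

['ha', 't', 'pnw']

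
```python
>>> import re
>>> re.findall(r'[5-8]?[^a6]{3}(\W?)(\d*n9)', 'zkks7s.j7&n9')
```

This matches optionally a character in [5-8], then exactly 3 of any character except [a6]; then optionally a non-word character (captured); then zero or more of a digit, then the literal 'n9' (captured).
Matches: at [6:12] match '.j7&n9', groups = ('&', 'n9').
Multiple groups make `findall` return tuples — one 2-tuple for the one match.

[('&', 'n9')]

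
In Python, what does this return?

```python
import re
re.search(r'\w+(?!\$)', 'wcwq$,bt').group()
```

'wcw'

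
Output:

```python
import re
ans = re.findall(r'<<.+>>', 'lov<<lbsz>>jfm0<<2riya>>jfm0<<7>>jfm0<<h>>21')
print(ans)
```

With no groups in the pattern, `findall` gives back each whole match — 1 here.

['<<lbsz>>jfm0<<2riya>>jfm0<<7>>jfm0<<h>>']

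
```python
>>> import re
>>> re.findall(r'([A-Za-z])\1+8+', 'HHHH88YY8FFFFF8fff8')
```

The backreference `\1` re-matches whatever the first group consumed, character for character.
Matches: at [0:6] match 'HHHH88', group 1 = 'H'; at [6:9] match 'YY8', group 1 = 'Y'; at [9:15] match 'FFFFF8', group 1 = 'F'; at [15:19] match 'fff8', group 1 = 'f'.
With a single group, `findall` returns only what that group captured — 4 items.

['H', 'Y', 'F', 'f']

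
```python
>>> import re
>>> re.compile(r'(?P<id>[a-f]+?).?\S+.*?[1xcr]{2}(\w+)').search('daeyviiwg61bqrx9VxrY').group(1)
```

The match spans [0:20] → 'daeyviiwg61bqrx9VxrY'.
Captured: group 1 = 'd', group 2 = 'Y'.

'd'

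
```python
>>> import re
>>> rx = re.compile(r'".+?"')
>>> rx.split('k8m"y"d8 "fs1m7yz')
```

['k8m', 'd8 "fs1m7yz']

Matches to split on: at [3:6] → '"y"'.
The string is cut at each match, leaving 2 pieces.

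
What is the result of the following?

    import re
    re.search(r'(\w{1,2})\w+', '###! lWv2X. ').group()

'lWv2X'

Pattern: 1 to 2 of a word character (captured); then one or more of a word character.
The match spans [5:10] → 'lWv2X'.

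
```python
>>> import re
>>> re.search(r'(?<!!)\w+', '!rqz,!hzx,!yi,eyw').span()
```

The negative lookaround is zero-width — it rules out positions where the adjacent text would match, without consuming anything.
`search` walks the string left to right and returns the first match it finds.
The match spans [2:4] → 'qz'.

(2, 4)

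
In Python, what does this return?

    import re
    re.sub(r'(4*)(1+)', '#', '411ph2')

Pattern: zero or more of a literal '4' (captured); then one or more of a literal '1' (captured).
Every occurrence is swapped for '#'.

'#ph2'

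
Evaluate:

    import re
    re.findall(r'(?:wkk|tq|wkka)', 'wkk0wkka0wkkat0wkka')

`|` is ordered: at each position the engine commits to the first alternative that works.
Scanning left to right: at [0:3] → 'wkk'; at [4:7] → 'wkk'; at [9:12] → 'wkk'; at [15:18] → 'wkk'.
With no groups in the pattern, `findall` gives back each whole match — 4 here.

['wkk', 'wkk', 'wkk', 'wkk']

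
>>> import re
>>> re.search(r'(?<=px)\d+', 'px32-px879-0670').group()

The positive lookaround only admits positions where the adjacent text matches; those characters stay outside the span.
The match spans [2:4] → '32'.

'32'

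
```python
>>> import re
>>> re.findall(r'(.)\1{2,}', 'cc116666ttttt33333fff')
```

A backreference is literal: `\1` must see the identical characters the first group matched.
Matches: at [4:8] match '6666', group 1 = '6'; at [8:13] match 'ttttt', group 1 = 't'; at [13:18] match '33333', group 1 = '3'; at [18:21] match 'fff', group 1 = 'f'.
One capturing group, so `findall` returns just the captured substring from each match — 4 in all.

['6', 't', '3', 'f']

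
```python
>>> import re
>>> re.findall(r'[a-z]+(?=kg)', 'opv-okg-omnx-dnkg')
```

['o', 'dn']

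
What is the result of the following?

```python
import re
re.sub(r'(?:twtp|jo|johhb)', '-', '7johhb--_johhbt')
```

Alternation tries branches left to right and keeps the first one that lets the overall match succeed at that position.
Matches: at [1:3] → 'jo'; at [9:11] → 'jo'.
`sub` substitutes '-' at each match site.

'7-hhb--_-hhbt'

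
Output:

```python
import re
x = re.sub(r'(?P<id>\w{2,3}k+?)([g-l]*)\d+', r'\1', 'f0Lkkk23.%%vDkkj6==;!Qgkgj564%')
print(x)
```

f0Lk.%%vDkk==;!Qgk%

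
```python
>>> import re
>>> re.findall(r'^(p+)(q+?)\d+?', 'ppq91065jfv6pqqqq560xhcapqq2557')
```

Multiple groups make `findall` return tuples — one 2-tuple for the one match.

[('pp', 'q')]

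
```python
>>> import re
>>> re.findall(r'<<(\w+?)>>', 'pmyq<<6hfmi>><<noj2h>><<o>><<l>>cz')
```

['6hfmi', 'noj2h', 'o', 'l']

With a single group, `findall` returns only what that group captured — 4 items.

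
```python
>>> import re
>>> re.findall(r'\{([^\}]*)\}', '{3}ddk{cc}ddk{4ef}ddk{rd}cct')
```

['3', 'cc', '4ef', 'rd']

With a single group, `findall` returns only what that group captured — 4 items.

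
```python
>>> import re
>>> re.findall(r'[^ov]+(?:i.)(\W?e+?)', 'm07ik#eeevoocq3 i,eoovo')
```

['#e', 'e']

Pattern: one or more of any character except [ov]; then a literal 'i', then any character (non-capturing group); then optionally a non-word character, then one or more of the literal 'e' (lazy) (captured).
`findall` collects group 1 from each match (2 total).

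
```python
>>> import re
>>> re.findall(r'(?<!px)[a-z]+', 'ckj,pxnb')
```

['ckj', 'pxnb']

The negative lookahead/lookbehind blocks any match where the forbidden context is present.
Walking the string: at [0:3] → 'ckj'; at [4:8] → 'pxnb'.
`findall` yields the raw match text (2 of them) because the pattern has no groups.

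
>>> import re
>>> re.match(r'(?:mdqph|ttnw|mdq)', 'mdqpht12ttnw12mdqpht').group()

`re.match` won't scan ahead — the pattern has to work from the very first character.
The match spans [0:5] → 'mdqph'.

'mdqph'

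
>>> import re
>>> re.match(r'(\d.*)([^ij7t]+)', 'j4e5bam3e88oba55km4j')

None

Pattern: a digit, then zero or more of any character (captured); then one or more of any character except [ij7t] (captured).
With `match`, the pattern is implicitly anchored at the beginning.
Here the string doesn't start with a match, so the call returns None.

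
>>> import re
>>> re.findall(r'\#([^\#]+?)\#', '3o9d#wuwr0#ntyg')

Scanning left to right: at [4:11] match '#wuwr0#', group 1 = 'wuwr0'.
`findall` collects group 1 from the one match (1 total).

['wuwr0']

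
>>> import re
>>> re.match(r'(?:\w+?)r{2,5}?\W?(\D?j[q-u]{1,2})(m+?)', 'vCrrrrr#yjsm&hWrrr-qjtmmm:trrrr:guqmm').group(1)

'yjs'

Pattern: one or more of a word character (lazy) (non-capturing group); then 2 to 5 of the literal 'r' (lazy), then optionally a non-word character; then optionally a non-digit, then the literal 'j', then 1 to 2 of a character in [q-u] (captured); then one or more of a literal 'm' (lazy) (captured).
`re.match` only tries the pattern at the start of the string.
The match spans [0:12] → 'vCrrrrr#yjsm'.
Captured: group 1 = 'yjs', group 2 = 'm'.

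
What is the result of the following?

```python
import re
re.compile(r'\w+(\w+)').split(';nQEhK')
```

[';', 'K', '']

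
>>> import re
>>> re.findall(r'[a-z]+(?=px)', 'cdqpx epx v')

['cdq', 'e']

Lookahead/lookbehind check context without consuming it, so the matched span excludes the asserted characters.
Scanning left to right: at [0:3] → 'cdq'; at [6:7] → 'e'.
Since nothing is captured, `findall` lists the 2 matched substrings directly.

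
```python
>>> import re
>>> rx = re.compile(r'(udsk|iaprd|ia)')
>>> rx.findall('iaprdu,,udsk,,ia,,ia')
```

['iaprd', 'udsk', 'ia', 'ia']

The regex engine tests alternatives in the order written; an earlier branch that matches wins even if a later one would match more.
Scanning left to right: at [0:5] match 'iaprd', group 1 = 'iaprd'; at [8:12] match 'udsk', group 1 = 'udsk'; at [14:16] match 'ia', group 1 = 'ia'; at [18:20] match 'ia', group 1 = 'ia'.
With a single group, `findall` returns only what that group captured — 4 items.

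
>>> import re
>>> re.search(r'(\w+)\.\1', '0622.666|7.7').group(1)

'7'

`\1` has to match the exact text group 1 already captured.
`re.search` scans for the first position where the pattern succeeds.
The match spans [9:12] → '7.7'.
Captured: group 1 = '7'.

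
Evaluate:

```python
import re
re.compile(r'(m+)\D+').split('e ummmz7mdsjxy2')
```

['e u', 'mmm', '7', 'm', '2']

Pattern: one or more of a literal 'm' (captured); then one or more of a non-digit.
Matches to split on: at [3:7] → 'mmmz'; at [8:14] → 'mdsjxy'.
Because the pattern has a capturing group, `split` also inserts each captured text between the pieces.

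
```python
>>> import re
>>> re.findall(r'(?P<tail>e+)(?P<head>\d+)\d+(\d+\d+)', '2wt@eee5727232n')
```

Pattern: one or more of a literal 'e' (captured as 'tail'); then one or more of a digit (captured as 'head'); then one or more of a digit; then one or more of a digit, then one or more of a digit (captured).
Walking the string: at [4:14] match 'eee5727232', groups = ('eee', '5727', '32').
Multiple groups make `findall` return tuples — one 3-tuple for the one match.

[('eee', '5727', '32')]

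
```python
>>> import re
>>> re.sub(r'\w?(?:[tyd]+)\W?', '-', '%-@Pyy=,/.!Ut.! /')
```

'%-@-,/.!-! /'

Each match is replaced by '-'.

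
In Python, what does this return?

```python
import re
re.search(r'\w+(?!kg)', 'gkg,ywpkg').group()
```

'gkg'

The negative lookaround is zero-width — it rules out positions where the adjacent text would match, without consuming anything.
The match spans [0:3] → 'gkg'.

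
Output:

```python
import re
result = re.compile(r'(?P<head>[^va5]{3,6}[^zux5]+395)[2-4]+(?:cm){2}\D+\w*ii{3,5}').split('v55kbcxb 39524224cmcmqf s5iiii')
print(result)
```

['v55', 'kbcxb 395', '']

The pattern matches 3 to 6 of any character except [va5], then one or more of any character except [zux5], then the literal '395' (captured as 'head'); then one or more of a character in [2-4], then the literal 'cm' repeated 2 times, then one or more of a non-digit; then zero or more of a word character, then the literal 'i', then 3 to 5 of the literal 'i'.
Matches to split on: at [3:30] → 'kbcxb 39524224cmcmqf s5iiii'.
`re.split` interleaves the captured-group text with the surrounding fragments.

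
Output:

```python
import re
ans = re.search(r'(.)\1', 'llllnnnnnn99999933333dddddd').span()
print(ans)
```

After group 1 captures some text, `\1` only succeeds where that same text appears again.
`re.search` tries every starting position until one works.
The match spans [0:2] → 'll'.
Captured: group 1 = 'l'.

(0, 2)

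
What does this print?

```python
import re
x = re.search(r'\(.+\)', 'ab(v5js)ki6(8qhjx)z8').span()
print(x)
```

`re.search` scans for the first position where the pattern succeeds.
The match spans [2:18] → '(v5js)ki6(8qhjx)'.

(2, 18)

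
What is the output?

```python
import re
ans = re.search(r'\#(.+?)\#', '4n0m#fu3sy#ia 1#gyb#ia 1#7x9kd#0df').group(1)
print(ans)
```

fu3sy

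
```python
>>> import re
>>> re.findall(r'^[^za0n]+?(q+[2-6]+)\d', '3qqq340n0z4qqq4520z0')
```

This matches anchored at the start of the string; then one or more of any character except [za0n] (lazy); then one or more of the literal 'q', then one or more of a character in [2-6] (captured); then a digit.
Walking the string: at [0:7] match '3qqq340', group 1 = 'qqq34'.
Because there's exactly one group, `findall` drops the full match and keeps group 1 from the one hit.

['qqq34']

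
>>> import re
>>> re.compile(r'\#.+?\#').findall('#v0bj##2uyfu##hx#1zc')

['#v0bj#', '#2uyfu#', '#hx#']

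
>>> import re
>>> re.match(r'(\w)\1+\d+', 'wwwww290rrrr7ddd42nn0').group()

'wwwww290'

`match` is anchored at position 0; if the pattern doesn't fit there, it returns None.
The match spans [0:8] → 'wwwww290'.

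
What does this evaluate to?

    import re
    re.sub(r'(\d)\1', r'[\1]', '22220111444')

`\1` is not a pattern — it's the concrete string captured by group 1, re-applied verbatim.
Each match is replaced using the text its own group 1 captured.

'[2][2]0[1]1[4]4'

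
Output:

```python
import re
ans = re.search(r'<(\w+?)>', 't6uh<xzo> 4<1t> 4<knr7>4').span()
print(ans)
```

(4, 9)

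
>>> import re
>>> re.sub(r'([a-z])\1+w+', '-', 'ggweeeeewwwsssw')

'---'

After group 1 captures some text, `\1` only succeeds where that same text appears again.
Matches: at [0:3] → 'ggw'; at [3:11] → 'eeeeewww'; at [11:15] → 'sssw'.
Each match is replaced by '-'.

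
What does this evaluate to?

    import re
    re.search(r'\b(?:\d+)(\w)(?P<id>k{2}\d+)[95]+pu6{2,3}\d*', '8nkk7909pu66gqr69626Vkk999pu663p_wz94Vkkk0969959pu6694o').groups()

('n', 'kk790')

The match spans [0:12] → '8nkk7909pu66'.
Captured: group 1 = 'n', group 2 = 'kk790'.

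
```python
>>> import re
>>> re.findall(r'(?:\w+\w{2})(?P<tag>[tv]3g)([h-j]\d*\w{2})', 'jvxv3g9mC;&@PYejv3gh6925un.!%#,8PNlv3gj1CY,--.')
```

This matches one or more of a word character, then exactly 2 of a word character (non-capturing group); then one of [tv], then the literal '3g' (captured as 'tag'); then a character in [h-j], then zero or more of a digit, then exactly 2 of a word character (captured).
Walking the string: at [12:26] match 'PYejv3gh6925un', groups = ('v3g', 'h6925un'); at [31:42] match '8PNlv3gj1CY', groups = ('v3g', 'j1CY').
Multiple groups make `findall` return tuples — one 2-tuple for each match.

[('v3g', 'h6925un'), ('v3g', 'j1CY')]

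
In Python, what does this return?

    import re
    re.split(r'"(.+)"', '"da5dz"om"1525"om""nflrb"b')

['', 'da5dz"om"1525"om""nflrb', 'b']

Because the pattern has a capturing group, `split` also inserts each captured text between the pieces.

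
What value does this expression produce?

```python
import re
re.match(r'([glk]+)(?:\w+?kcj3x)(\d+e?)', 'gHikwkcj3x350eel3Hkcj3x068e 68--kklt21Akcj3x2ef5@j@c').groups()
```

The match spans [0:14] → 'gHikwkcj3x350e'.
Captured: group 1 = 'g', group 2 = '350e'.

('g', '350e')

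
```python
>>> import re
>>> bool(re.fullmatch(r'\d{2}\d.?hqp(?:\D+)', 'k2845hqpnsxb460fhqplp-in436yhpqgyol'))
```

Pattern: exactly 2 of a digit, then a digit; then optionally any character, then the literal 'hqp'; then one or more of a non-digit (non-capturing group).
`fullmatch` succeeds only if the pattern covers the string from start to end.
Here the pattern can't cover the whole string, so the call returns None, and `bool(None)` is False.

False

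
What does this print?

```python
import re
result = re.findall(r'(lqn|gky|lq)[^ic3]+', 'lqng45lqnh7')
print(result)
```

Branches in `(...|...)` are attempted left-to-right; the first branch that allows the whole pattern to succeed is taken.
Matches: at [0:11] match 'lqng45lqnh7', group 1 = 'lqn'.
With a single group, `findall` returns only what that group captured — 1 item.

['lqn']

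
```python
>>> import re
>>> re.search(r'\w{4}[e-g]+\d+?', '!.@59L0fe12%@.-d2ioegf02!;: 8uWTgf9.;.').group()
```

The pattern matches exactly 4 of a word character; then one or more of a character in [e-g]; then one or more of a digit (lazy).
The `?` after the quantifier makes it lazy — it takes as little as possible before letting the rest of the pattern try.
`re.search` scans for the first position where the pattern succeeds.
The match spans [3:10] → '59L0fe1'.

'59L0fe1'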